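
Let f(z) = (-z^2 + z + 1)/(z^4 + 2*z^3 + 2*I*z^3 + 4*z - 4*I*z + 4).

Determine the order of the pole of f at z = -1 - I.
3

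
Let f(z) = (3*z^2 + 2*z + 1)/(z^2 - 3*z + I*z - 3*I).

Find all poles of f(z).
{-I, 3}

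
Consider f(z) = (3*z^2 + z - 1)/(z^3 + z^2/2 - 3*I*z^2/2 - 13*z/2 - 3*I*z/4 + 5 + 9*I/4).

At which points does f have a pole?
The singularities of f are the zeros of the denominator. Factoring,
  z^3 + z^2/2 - 3*I*z^2/2 - 13*z/2 - 3*I*z/4 + 5 + 9*I/4 = (z - 1)*(z + 3 - I/2)*(z - 3/2 - I)
so the candidates are z = 1, z = -3 + I/2, z = 3/2 + I.

Check the numerator P(z) = 3*z^2 + z - 1 at each one:
  P(1) = 3 ≠ 0, so z = 1 is a (simple) pole.
  P(-3 + I/2) = 89/4 - 17*I/2 ≠ 0, so z = -3 + I/2 is a (simple) pole.
  P(3/2 + I) = 17/4 + 10*I ≠ 0, so z = 3/2 + I is a (simple) pole.

Poles of f: {-3 + I/2, 1, 3/2 + I}

Final answer: {-3 + I/2, 1, 3/2 + I}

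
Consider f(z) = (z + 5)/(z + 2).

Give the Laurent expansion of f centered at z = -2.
Put w = z - (-2), i.e. z = w - 2. The denominator is w, so it suffices to rewrite the numerator in powers of w.

P(z) = z + 5
P(w - 2) = 3 + w

Dividing each term by w:
  f = 3/w + 1

Substituting back w = z + 2:
  f(z) = 3/(z + 2) + 1

The series is finite because the numerator is a polynomial; the negative powers form the principal part, and the coefficient of 1/(z + 2) gives Res(f, -2) = 3.

Final answer: 3/(z + 2) + 1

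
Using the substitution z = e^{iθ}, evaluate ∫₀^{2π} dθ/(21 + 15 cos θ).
Let J = ∫₀^{2π} dθ/(21 + 15 cos θ).
Put z = e^{iθ}: then cos θ = (z + 1/z)/2, dθ = dz/(iz), and z runs once counterclockwise around |z| = 1:
  J = ∮_{|z|=1} 1/(21 + 15*(z + 1/z)/2) · dz/(iz) = (2/i) ∮_{|z|=1} dz/(15*z^2 + 42*z + 15).
The roots of 15*z^2 + 42*z + 15 are z = (-21 ± sqrt(21^2 - 15^2))/15, with sqrt(216) = 6*sqrt(6); their product is 1, so only z₊ = -7/5 + 2*sqrt(6)/5 lies inside the unit circle (z₋ = -7/5 - 2*sqrt(6)/5 lies outside).
z₊ is a simple zero of q(z) = 15*z^2 + 42*z + 15, so Res(1/q, z₊) = 1/q'(z₊) with q'(z) = 30*z + 42; and q'(z₊) = 15*(z₊ - z₋) = 12*sqrt(6).
Therefore J = (2/i) · 2πi · 1/(12*sqrt(6)) = 2*pi/(6*sqrt(6)) = sqrt(6)*pi/18

Final answer: sqrt(6)*pi/18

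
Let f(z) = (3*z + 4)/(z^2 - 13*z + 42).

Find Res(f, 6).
Write f(z) = P(z)/Q(z) with P(z) = 3*z + 4 and Q(z) = z^2 - 13*z + 42.
The denominator factors as Q(z) = (z - 7)*(z - 6), so z = 6 is a simple zero of Q and P is analytic there; z = 6 is therefore a simple pole and
  Res(f, z₀) = P(z₀)/Q'(z₀).

Q'(z) = 2*z - 13, so Q'(6) = -1.
P(6) = 22.

Res(f, 6) = (22)/(-1) = -22

Final answer: -22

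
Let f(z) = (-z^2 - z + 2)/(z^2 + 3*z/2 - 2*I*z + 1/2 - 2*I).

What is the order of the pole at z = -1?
1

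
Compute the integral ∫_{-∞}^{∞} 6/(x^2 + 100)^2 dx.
3*pi/1000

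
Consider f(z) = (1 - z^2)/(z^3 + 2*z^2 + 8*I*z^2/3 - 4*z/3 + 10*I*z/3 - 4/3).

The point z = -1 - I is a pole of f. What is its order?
2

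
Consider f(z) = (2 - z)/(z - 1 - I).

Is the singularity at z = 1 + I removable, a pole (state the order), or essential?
Write f(z) = g(z)/(z - 1 - I) with g(z) = 2 - z.
g is entire and g(1 + I) = 1 - I ≠ 0, so no factor of (z - 1 - I) cancels: the Laurent expansion of f about z = 1 + I starts at the power -1, i.e. lim_{z→z₀} (z - z₀) f(z) = 1 - I is finite and nonzero.
So z = 1 + I is a pole of order 1.

Final answer: pole of order 1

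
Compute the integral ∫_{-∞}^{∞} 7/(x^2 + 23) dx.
Let f(z) = 7/(z^2 + 23). The denominator has no real zeros and deg Q - deg P = 2 ≥ 2, so the integral of f over the upper semicircle |z| = R tends to 0 as R → ∞. Closing the contour in the upper half-plane,
  ∫_{-∞}^{∞} f(x) dx = 2πi · Σ Res(f, z_k)  over the poles with Im z_k > 0.

Zeros of the denominator: z^2 + 23 = 0 gives z = ±sqrt(23)*I.
Upper half-plane: z = sqrt(23)*I (simple).

Each pole is a simple zero of Q(z) = z^2 + 23, so Res(f, z₀) = P(z₀)/Q'(z₀) with P(z) = 7, Q'(z) = 2*z:
  Res(f, sqrt(23)*I) = (7)/(2*sqrt(23)*I) = -7*sqrt(23)*I/46

∫_{-∞}^{∞} f(x) dx = 2πi · (-7*sqrt(23)*I/46) = 7*sqrt(23)*pi/23

Final answer: 7*sqrt(23)*pi/23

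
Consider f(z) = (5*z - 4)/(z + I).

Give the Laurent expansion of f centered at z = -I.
(-4 - 5*I)/(z + I) + 5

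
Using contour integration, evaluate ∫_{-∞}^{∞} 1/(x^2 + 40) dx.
Let f(z) = 1/(z^2 + 40). The denominator has no real zeros and deg Q - deg P = 2 ≥ 2, so the integral of f over the upper semicircle |z| = R tends to 0 as R → ∞. Closing the contour in the upper half-plane,
  ∫_{-∞}^{∞} f(x) dx = 2πi · Σ Res(f, z_k)  over the poles with Im z_k > 0.

Zeros of the denominator: z^2 + 40 = 0 gives z = ±2*sqrt(10)*I.
Upper half-plane: z = 2*sqrt(10)*I (simple).

Each pole is a simple zero of Q(z) = z^2 + 40, so Res(f, z₀) = P(z₀)/Q'(z₀) with P(z) = 1, Q'(z) = 2*z:
  Res(f, 2*sqrt(10)*I) = (1)/(4*sqrt(10)*I) = -sqrt(10)*I/40

∫_{-∞}^{∞} f(x) dx = 2πi · (-sqrt(10)*I/40) = sqrt(10)*pi/20

Final answer: sqrt(10)*pi/20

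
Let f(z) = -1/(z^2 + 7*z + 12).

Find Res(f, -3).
-1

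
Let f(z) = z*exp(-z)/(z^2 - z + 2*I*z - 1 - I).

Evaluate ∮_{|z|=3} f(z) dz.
By the residue theorem, ∮_C f(z) dz = 2πi · (sum of the residues of f at the poles inside |z| = 3).

The denominator factors as (z + I)*(z - 1 + I), so the singularities of f are simple poles at z = -I, z = 1 - I.
  |-I|² = 1 < 9 = 3², so this pole is inside the contour.
  |1 - I|² = 2 < 9 = 3², so this pole is inside the contour.

With P(z) = z*exp(-z) and Q(z) = z^2 - z + 2*I*z - 1 - I, each pole is simple, so Res(f, z₀) = P(z₀)/Q'(z₀) with Q'(z) = 2*z - 1 + 2*I.
  Res(f, -I) = P(-I)/Q'(-I) = (-I*exp(I))/(-1) = I*exp(I)
  Res(f, 1 - I) = P(1 - I)/Q'(1 - I) = ((1 - I)*exp(-1 + I))/(1) = (1 - I)*exp(-1 + I)

Sum of residues inside C: (1 - I)*exp(-1 + I) + I*exp(I)
∮_C f(z) dz = 2πi · ((1 - I)*exp(-1 + I) + I*exp(I)) = -2*pi*exp(I) + pi*(2 + 2*I)*exp(-1 + I)

Final answer: -2*pi*exp(I) + pi*(2 + 2*I)*exp(-1 + I)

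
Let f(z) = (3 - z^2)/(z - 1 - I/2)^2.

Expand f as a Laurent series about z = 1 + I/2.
Put w = z - (1 + I/2), i.e. z = w + 1 + I/2. The denominator is w^2, so it suffices to rewrite the numerator in powers of w.

P(z) = 3 - z^2
P(w + 1 + I/2) = 9/4 - I + (-2 - I)*w - w^2

Dividing each term by w^2:
  f = (9/4 - I)/w^2 + (-2 - I)/w - 1

Substituting back w = z - 1 - I/2:
  f(z) = (9/4 - I)/(z - 1 - I/2)^2 + (-2 - I)/(z - 1 - I/2) - 1

The series is finite because the numerator is a polynomial; the negative powers form the principal part, and the coefficient of 1/(z - 1 - I/2) gives Res(f, 1 + I/2) = -2 - I.

Final answer: (9/4 - I)/(z - 1 - I/2)^2 + (-2 - I)/(z - 1 - I/2) - 1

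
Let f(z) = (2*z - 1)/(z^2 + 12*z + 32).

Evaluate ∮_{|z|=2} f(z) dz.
By the residue theorem, ∮_C f(z) dz = 2πi · (sum of the residues of f at the poles inside |z| = 2).

The denominator factors as (z + 8)*(z + 4), so the singularities of f are simple poles at z = -8, z = -4.
  |-8|² = 64 > 4 = 2², so this pole is outside the contour.
  |-4|² = 16 > 4 = 2², so this pole is outside the contour.

No pole lies inside the contour, so f is analytic on and inside C and the integral is 0 (Cauchy's theorem).

Final answer: 0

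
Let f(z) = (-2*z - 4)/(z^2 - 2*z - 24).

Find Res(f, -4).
-2/5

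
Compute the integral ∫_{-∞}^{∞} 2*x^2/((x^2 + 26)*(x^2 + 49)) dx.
Let f(z) = 2*z^2/((z^2 + 26)*(z^2 + 49)). The denominator has no real zeros and deg Q - deg P = 2 ≥ 2, so the integral of f over the upper semicircle |z| = R tends to 0 as R → ∞. Closing the contour in the upper half-plane,
  ∫_{-∞}^{∞} f(x) dx = 2πi · Σ Res(f, z_k)  over the poles with Im z_k > 0.

Zeros of the denominator: z^2 + 26 = 0 gives z = ±sqrt(26)*I; z^2 + 49 = 0 gives z = ±7*I.
Upper half-plane: z = 7*I, z = sqrt(26)*I (simple).

Each pole is a simple zero of Q(z) = z^4 + 75*z^2 + 1274, so Res(f, z₀) = P(z₀)/Q'(z₀) with P(z) = 2*z^2, Q'(z) = 4*z^3 + 150*z:
  Res(f, 7*I) = (-98)/(-322*I) = -7*I/23
  Res(f, sqrt(26)*I) = (-52)/(46*sqrt(26)*I) = sqrt(26)*I/23

Sum of residues: I*(-7 + sqrt(26))/23
∫_{-∞}^{∞} f(x) dx = 2πi · (I*(-7 + sqrt(26))/23) = 2*pi*(7 - sqrt(26))/23

Final answer: 2*pi*(7 - sqrt(26))/23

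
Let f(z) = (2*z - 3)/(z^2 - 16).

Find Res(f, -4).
Write f(z) = P(z)/Q(z) with P(z) = 2*z - 3 and Q(z) = z^2 - 16.
The denominator factors as Q(z) = (z + 4)*(z - 4), so z = -4 is a simple zero of Q and P is analytic there; z = -4 is therefore a simple pole and
  Res(f, z₀) = P(z₀)/Q'(z₀).

Q'(z) = 2*z, so Q'(-4) = -8.
P(-4) = -11.

Res(f, -4) = (-11)/(-8) = 11/8

Final answer: 11/8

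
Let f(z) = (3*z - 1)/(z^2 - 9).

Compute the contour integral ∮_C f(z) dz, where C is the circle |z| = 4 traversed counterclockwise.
6*I*pi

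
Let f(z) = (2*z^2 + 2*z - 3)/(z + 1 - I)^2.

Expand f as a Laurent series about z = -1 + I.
Put w = z - (-1 + I), i.e. z = w - 1 + I. The denominator is w^2, so it suffices to rewrite the numerator in powers of w.

P(z) = 2*z^2 + 2*z - 3
P(w - 1 + I) = -5 - 2*I + (-2 + 4*I)*w + 2*w^2

Dividing each term by w^2:
  f = (-5 - 2*I)/w^2 + (-2 + 4*I)/w + 2

Substituting back w = z + 1 - I:
  f(z) = (-5 - 2*I)/(z + 1 - I)^2 + (-2 + 4*I)/(z + 1 - I) + 2

The series is finite because the numerator is a polynomial; the negative powers form the principal part, and the coefficient of 1/(z + 1 - I) gives Res(f, -1 + I) = -2 + 4*I.

Final answer: (-5 - 2*I)/(z + 1 - I)^2 + (-2 + 4*I)/(z + 1 - I) + 2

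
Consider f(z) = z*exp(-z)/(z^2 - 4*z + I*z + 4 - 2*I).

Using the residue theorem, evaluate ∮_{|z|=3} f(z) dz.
By the residue theorem, ∮_C f(z) dz = 2πi · (sum of the residues of f at the poles inside |z| = 3).

The denominator factors as (z - 2)*(z - 2 + I), so the singularities of f are simple poles at z = 2, z = 2 - I.
  |2|² = 4 < 9 = 3², so this pole is inside the contour.
  |2 - I|² = 5 < 9 = 3², so this pole is inside the contour.

With P(z) = z*exp(-z) and Q(z) = z^2 - 4*z + I*z + 4 - 2*I, each pole is simple, so Res(f, z₀) = P(z₀)/Q'(z₀) with Q'(z) = 2*z - 4 + I.
  Res(f, 2) = P(2)/Q'(2) = (2*exp(-2))/(I) = -2*I*exp(-2)
  Res(f, 2 - I) = P(2 - I)/Q'(2 - I) = ((2 - I)*exp(-2 + I))/(-I) = (1 + 2*I)*exp(-2 + I)

Sum of residues inside C: -2*I*exp(-2) + (1 + 2*I)*exp(-2 + I)
∮_C f(z) dz = 2πi · (-2*I*exp(-2) + (1 + 2*I)*exp(-2 + I)) = 4*pi*exp(-2) + pi*(-4 + 2*I)*exp(-2 + I)

Final answer: 4*pi*exp(-2) + pi*(-4 + 2*I)*exp(-2 + I)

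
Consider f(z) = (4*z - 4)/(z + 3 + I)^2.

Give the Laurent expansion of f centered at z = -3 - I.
Put w = z - (-3 - I), i.e. z = w - 3 - I. The denominator is w^2, so it suffices to rewrite the numerator in powers of w.

P(z) = 4*z - 4
P(w - 3 - I) = -16 - 4*I + 4*w

Dividing each term by w^2:
  f = (-16 - 4*I)/w^2 + 4/w

Substituting back w = z + 3 + I:
  f(z) = (-16 - 4*I)/(z + 3 + I)^2 + 4/(z + 3 + I)

The series is finite because the numerator is a polynomial; the negative powers form the principal part, and the coefficient of 1/(z + 3 + I) gives Res(f, -3 - I) = 4.

Final answer: (-16 - 4*I)/(z + 3 + I)^2 + 4/(z + 3 + I)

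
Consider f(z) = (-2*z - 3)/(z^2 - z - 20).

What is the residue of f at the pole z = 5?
-13/9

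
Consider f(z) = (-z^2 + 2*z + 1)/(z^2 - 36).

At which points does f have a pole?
{-6, 6}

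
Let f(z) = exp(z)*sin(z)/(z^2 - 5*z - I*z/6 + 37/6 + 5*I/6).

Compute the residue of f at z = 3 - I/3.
Write f(z) = P(z)/Q(z) with P(z) = exp(z)*sin(z) and Q(z) = z^2 - 5*z - I*z/6 + 37/6 + 5*I/6.
The denominator factors as Q(z) = (z - 3 + I/3)*(z - 2 - I/2), so z = 3 - I/3 is a simple zero of Q and P is analytic there; z = 3 - I/3 is therefore a simple pole and
  Res(f, z₀) = P(z₀)/Q'(z₀).

Q'(z) = 2*z - 5 - I/6, so Q'(3 - I/3) = 1 - 5*I/6.
P(3 - I/3) = exp(3 - I/3)*sin(3 - I/3).

Res(f, 3 - I/3) = (exp(3 - I/3)*sin(3 - I/3))/(1 - 5*I/6) = (36/61 + 30*I/61)*exp(3 - I/3)*sin(3 - I/3)

Final answer: (36/61 + 30*I/61)*exp(3 - I/3)*sin(3 - I/3)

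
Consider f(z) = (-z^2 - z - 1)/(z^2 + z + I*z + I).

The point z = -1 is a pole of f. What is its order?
Factor the denominator:
  z^2 + z + I*z + I = (z + 1)*(z + I)

The numerator P(z) = -z^2 - z - 1 has P(-1) = -1 ≠ 0, so no factor of (z + 1) cancels.
Near z = -1 we can therefore write f(z) = g(z)/(z + 1) with g analytic at -1 and g(-1) ≠ 0 (g is the numerator divided by the remaining denominator factors).

Hence z = -1 is a pole of order 1.

Final answer: 1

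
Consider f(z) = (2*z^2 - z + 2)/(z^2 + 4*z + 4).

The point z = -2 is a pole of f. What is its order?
Factor the denominator:
  z^2 + 4*z + 4 = (z + 2)^2

The numerator P(z) = 2*z^2 - z + 2 has P(-2) = 12 ≠ 0, so no factor of (z + 2) cancels.
Near z = -2 we can therefore write f(z) = g(z)/(z + 2)^2 with g analytic at -2 and g(-2) ≠ 0 (g is just the numerator).

Hence z = -2 is a pole of order 2.

Final answer: 2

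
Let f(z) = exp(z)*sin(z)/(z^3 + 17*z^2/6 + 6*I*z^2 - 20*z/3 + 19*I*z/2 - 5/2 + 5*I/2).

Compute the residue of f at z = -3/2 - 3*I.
Write f(z) = P(z)/Q(z) with P(z) = exp(z)*sin(z) and Q(z) = z^3 + 17*z^2/6 + 6*I*z^2 - 20*z/3 + 19*I*z/2 - 5/2 + 5*I/2.
The denominator factors as Q(z) = (z + 1 + 3*I)*(z + 3/2 + 3*I)*(z + 1/3), so z = -3/2 - 3*I is a simple zero of Q and P is analytic there; z = -3/2 - 3*I is therefore a simple pole and
  Res(f, z₀) = P(z₀)/Q'(z₀).

Q'(z) = 3*z^2 + 17*z/3 + 12*I*z - 20/3 + 19*I/2, so Q'(-3/2 - 3*I) = 7/12 + 3*I/2.
P(-3/2 - 3*I) = -exp(-3/2 - 3*I)*sin(3/2 + 3*I).

Res(f, -3/2 - 3*I) = (-exp(-3/2 - 3*I)*sin(3/2 + 3*I))/(7/12 + 3*I/2) = (-84/373 + 216*I/373)*exp(-3/2 - 3*I)*sin(3/2 + 3*I)

Final answer: (-84/373 + 216*I/373)*exp(-3/2 - 3*I)*sin(3/2 + 3*I)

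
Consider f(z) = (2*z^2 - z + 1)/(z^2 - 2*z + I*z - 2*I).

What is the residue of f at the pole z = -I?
Write f(z) = P(z)/Q(z) with P(z) = 2*z^2 - z + 1 and Q(z) = z^2 - 2*z + I*z - 2*I.
The denominator factors as Q(z) = (z + I)*(z - 2), so z = -I is a simple zero of Q and P is analytic there; z = -I is therefore a simple pole and
  Res(f, z₀) = P(z₀)/Q'(z₀).

Q'(z) = 2*z - 2 + I, so Q'(-I) = -2 - I.
P(-I) = -1 + I.

Res(f, -I) = (-1 + I)/(-2 - I) = 1/5 - 3*I/5

Final answer: 1/5 - 3*I/5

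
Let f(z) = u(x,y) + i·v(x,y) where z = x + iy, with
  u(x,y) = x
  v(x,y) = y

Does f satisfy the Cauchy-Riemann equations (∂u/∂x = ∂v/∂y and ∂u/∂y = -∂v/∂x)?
∂u/∂x = 1
∂v/∂y = 1
∂u/∂y = 0
∂v/∂x = 0
∂u/∂x = ∂v/∂y and ∂u/∂y = -∂v/∂x hold identically; f is analytic.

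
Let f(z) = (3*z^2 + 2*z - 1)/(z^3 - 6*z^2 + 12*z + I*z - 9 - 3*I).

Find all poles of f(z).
The singularities of f are the zeros of the denominator. Factoring,
  z^3 - 6*z^2 + 12*z + I*z - 9 - 3*I = (z - 1 - I)*(z - 3)*(z - 2 + I)
so the candidates are z = 1 + I, z = 3, z = 2 - I.

Check the numerator P(z) = 3*z^2 + 2*z - 1 at each one:
  P(1 + I) = 1 + 8*I ≠ 0, so z = 1 + I is a (simple) pole.
  P(3) = 32 ≠ 0, so z = 3 is a (simple) pole.
  P(2 - I) = 12 - 14*I ≠ 0, so z = 2 - I is a (simple) pole.

Poles of f: {1 + I, 2 - I, 3}

Final answer: {1 + I, 2 - I, 3}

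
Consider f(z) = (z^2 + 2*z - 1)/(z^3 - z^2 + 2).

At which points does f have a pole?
{-1, 1 - I, 1 + I}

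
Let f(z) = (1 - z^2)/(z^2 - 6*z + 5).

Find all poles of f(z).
The singularities of f are the zeros of the denominator. Factoring,
  z^2 - 6*z + 5 = (z - 5)*(z - 1)
so the candidates are z = 5, z = 1.

Check the numerator P(z) = 1 - z^2 at each one:
  P(5) = -24 ≠ 0, so z = 5 is a (simple) pole.
  P(1) = 0, so the factor (z - 1) cancels and z = 1 is only a removable singularity, not a pole.

Poles of f: {5}

Final answer: {5}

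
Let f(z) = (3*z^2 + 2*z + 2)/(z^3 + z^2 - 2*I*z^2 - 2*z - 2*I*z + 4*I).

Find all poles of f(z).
The singularities of f are the zeros of the denominator. Factoring,
  z^3 + z^2 - 2*I*z^2 - 2*z - 2*I*z + 4*I = (z - 1)*(z - 2*I)*(z + 2)
so the candidates are z = 1, z = 2*I, z = -2.

Check the numerator P(z) = 3*z^2 + 2*z + 2 at each one:
  P(1) = 7 ≠ 0, so z = 1 is a (simple) pole.
  P(2*I) = -10 + 4*I ≠ 0, so z = 2*I is a (simple) pole.
  P(-2) = 10 ≠ 0, so z = -2 is a (simple) pole.

Poles of f: {-2, 2*I, 1}

Final answer: {-2, 2*I, 1}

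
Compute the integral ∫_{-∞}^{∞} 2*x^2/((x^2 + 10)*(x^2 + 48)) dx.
Let f(z) = 2*z^2/((z^2 + 10)*(z^2 + 48)). The denominator has no real zeros and deg Q - deg P = 2 ≥ 2, so the integral of f over the upper semicircle |z| = R tends to 0 as R → ∞. Closing the contour in the upper half-plane,
  ∫_{-∞}^{∞} f(x) dx = 2πi · Σ Res(f, z_k)  over the poles with Im z_k > 0.

Zeros of the denominator: z^2 + 48 = 0 gives z = ±4*sqrt(3)*I; z^2 + 10 = 0 gives z = ±sqrt(10)*I.
Upper half-plane: z = sqrt(10)*I, z = 4*sqrt(3)*I (simple).

Each pole is a simple zero of Q(z) = z^4 + 58*z^2 + 480, so Res(f, z₀) = P(z₀)/Q'(z₀) with P(z) = 2*z^2, Q'(z) = 4*z^3 + 116*z:
  Res(f, sqrt(10)*I) = (-20)/(76*sqrt(10)*I) = sqrt(10)*I/38
  Res(f, 4*sqrt(3)*I) = (-96)/(-304*sqrt(3)*I) = -2*sqrt(3)*I/19

Sum of residues: I*(-4*sqrt(3) + sqrt(10))/38
∫_{-∞}^{∞} f(x) dx = 2πi · (I*(-4*sqrt(3) + sqrt(10))/38) = pi*(-sqrt(10) + 4*sqrt(3))/19

Final answer: pi*(-sqrt(10) + 4*sqrt(3))/19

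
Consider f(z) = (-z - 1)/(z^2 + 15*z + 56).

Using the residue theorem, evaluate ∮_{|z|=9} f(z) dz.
By the residue theorem, ∮_C f(z) dz = 2πi · (sum of the residues of f at the poles inside |z| = 9).

The denominator factors as (z + 8)*(z + 7), so the singularities of f are simple poles at z = -8, z = -7.
  |-8|² = 64 < 81 = 9², so this pole is inside the contour.
  |-7|² = 49 < 81 = 9², so this pole is inside the contour.

With P(z) = -z - 1 and Q(z) = z^2 + 15*z + 56, each pole is simple, so Res(f, z₀) = P(z₀)/Q'(z₀) with Q'(z) = 2*z + 15.
  Res(f, -8) = P(-8)/Q'(-8) = (7)/(-1) = -7
  Res(f, -7) = P(-7)/Q'(-7) = (6)/(1) = 6

Sum of residues inside C: -1
∮_C f(z) dz = 2πi · (-1) = -2*I*pi

Final answer: -2*I*pi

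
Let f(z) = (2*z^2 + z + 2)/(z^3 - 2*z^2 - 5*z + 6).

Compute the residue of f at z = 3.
Write f(z) = P(z)/Q(z) with P(z) = 2*z^2 + z + 2 and Q(z) = z^3 - 2*z^2 - 5*z + 6.
The denominator factors as Q(z) = (z + 2)*(z - 3)*(z - 1), so z = 3 is a simple zero of Q and P is analytic there; z = 3 is therefore a simple pole and
  Res(f, z₀) = P(z₀)/Q'(z₀).

Q'(z) = 3*z^2 - 4*z - 5, so Q'(3) = 10.
P(3) = 23.

Res(f, 3) = (23)/(10) = 23/10

Final answer: 23/10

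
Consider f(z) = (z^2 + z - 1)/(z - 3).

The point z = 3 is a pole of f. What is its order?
1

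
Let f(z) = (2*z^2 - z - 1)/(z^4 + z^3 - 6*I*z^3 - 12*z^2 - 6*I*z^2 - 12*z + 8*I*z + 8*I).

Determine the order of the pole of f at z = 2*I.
Factor the denominator:
  z^4 + z^3 - 6*I*z^3 - 12*z^2 - 6*I*z^2 - 12*z + 8*I*z + 8*I = (z - 2*I)^3*(z + 1)

The numerator P(z) = 2*z^2 - z - 1 has P(2*I) = -9 - 2*I ≠ 0, so no factor of (z - 2*I) cancels.
Near z = 2*I we can therefore write f(z) = g(z)/(z - 2*I)^3 with g analytic at 2*I and g(2*I) ≠ 0 (g is the numerator divided by the remaining denominator factors).

Hence z = 2*I is a pole of order 3.

Final answer: 3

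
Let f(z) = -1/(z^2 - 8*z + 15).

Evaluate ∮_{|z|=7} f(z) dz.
0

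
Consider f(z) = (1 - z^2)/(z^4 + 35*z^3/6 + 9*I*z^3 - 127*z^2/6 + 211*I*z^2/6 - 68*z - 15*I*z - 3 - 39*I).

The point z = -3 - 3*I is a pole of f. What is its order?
Factor the denominator:
  z^4 + 35*z^3/6 + 9*I*z^3 - 127*z^2/6 + 211*I*z^2/6 - 68*z - 15*I*z - 3 - 39*I = (z + 3 + 3*I)^2*(z - 1/2 + 2*I)*(z + 1/3 + I)

The numerator P(z) = 1 - z^2 has P(-3 - 3*I) = 1 - 18*I ≠ 0, so no factor of (z + 3 + 3*I) cancels.
Near z = -3 - 3*I we can therefore write f(z) = g(z)/(z + 3 + 3*I)^2 with g analytic at -3 - 3*I and g(-3 - 3*I) ≠ 0 (g is the numerator divided by the remaining denominator factors).

Hence z = -3 - 3*I is a pole of order 2.

Final answer: 2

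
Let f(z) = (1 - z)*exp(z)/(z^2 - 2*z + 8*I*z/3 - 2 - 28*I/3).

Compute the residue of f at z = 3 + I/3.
Write f(z) = P(z)/Q(z) with P(z) = (1 - z)*exp(z) and Q(z) = z^2 - 2*z + 8*I*z/3 - 2 - 28*I/3.
The denominator factors as Q(z) = (z + 1 + 3*I)*(z - 3 - I/3), so z = 3 + I/3 is a simple zero of Q and P is analytic there; z = 3 + I/3 is therefore a simple pole and
  Res(f, z₀) = P(z₀)/Q'(z₀).

Q'(z) = 2*z - 2 + 8*I/3, so Q'(3 + I/3) = 4 + 10*I/3.
P(3 + I/3) = (-2 - I/3)*exp(3 + I/3).

Res(f, 3 + I/3) = ((-2 - I/3)*exp(3 + I/3))/(4 + 10*I/3) = (-41/122 + 12*I/61)*exp(3 + I/3)

Final answer: (-41/122 + 12*I/61)*exp(3 + I/3)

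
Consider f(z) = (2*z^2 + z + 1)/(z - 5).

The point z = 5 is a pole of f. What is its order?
Factor the denominator:
  z - 5 = (z - 5)

The numerator P(z) = 2*z^2 + z + 1 has P(5) = 56 ≠ 0, so no factor of (z - 5) cancels.
Near z = 5 we can therefore write f(z) = g(z)/(z - 5) with g analytic at 5 and g(5) ≠ 0 (g is just the numerator).

Hence z = 5 is a pole of order 1.

Final answer: 1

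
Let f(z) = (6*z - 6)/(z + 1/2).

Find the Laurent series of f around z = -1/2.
Put w = z - (-1/2), i.e. z = w - 1/2. The denominator is w, so it suffices to rewrite the numerator in powers of w.

P(z) = 6*z - 6
P(w - 1/2) = -9 + 6*w

Dividing each term by w:
  f = -9/w + 6

Substituting back w = z + 1/2:
  f(z) = -9/(z + 1/2) + 6

The series is finite because the numerator is a polynomial; the negative powers form the principal part, and the coefficient of 1/(z + 1/2) gives Res(f, -1/2) = -9.

Final answer: -9/(z + 1/2) + 6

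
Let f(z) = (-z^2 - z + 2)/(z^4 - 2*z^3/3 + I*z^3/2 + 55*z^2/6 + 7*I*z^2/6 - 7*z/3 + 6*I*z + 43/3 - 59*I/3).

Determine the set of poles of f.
{-1 - 3*I/2, -1/3 + 3*I, 1 - 3*I, 1 + I}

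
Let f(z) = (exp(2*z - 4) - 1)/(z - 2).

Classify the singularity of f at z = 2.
Let u = z - 2. The exponent is 2*z - 4 = 2u, so
  f = (e^(2u) - 1)/u = ((2u) + (2u)^2/2 + (2u)^3/6 + ...)/u = 2 + (2)*u + (4/3)*u^2 + ...
The Laurent expansion about u = 0 has no negative powers; equivalently lim_{z→2} f(z) = 2 exists and is finite.
So the singularity is removable.

Final answer: removable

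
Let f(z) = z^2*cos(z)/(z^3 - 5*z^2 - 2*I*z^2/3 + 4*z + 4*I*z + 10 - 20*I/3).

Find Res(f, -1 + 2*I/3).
Write f(z) = P(z)/Q(z) with P(z) = z^2*cos(z) and Q(z) = z^3 - 5*z^2 - 2*I*z^2/3 + 4*z + 4*I*z + 10 - 20*I/3.
The denominator factors as Q(z) = (z + 1 - 2*I/3)*(z - 3 - I)*(z - 3 + I), so z = -1 + 2*I/3 is a simple zero of Q and P is analytic there; z = -1 + 2*I/3 is therefore a simple pole and
  Res(f, z₀) = P(z₀)/Q'(z₀).

Q'(z) = 3*z^2 - 10*z - 4*I*z/3 + 4 + 4*I, so Q'(-1 + 2*I/3) = 149/9 - 16*I/3.
P(-1 + 2*I/3) = (5/9 - 4*I/3)*cos(1 - 2*I/3).

Res(f, -1 + 2*I/3) = ((5/9 - 4*I/3)*cos(1 - 2*I/3))/(149/9 - 16*I/3) = (1321/24505 - 1548*I/24505)*cos(1 - 2*I/3)

Final answer: (1321/24505 - 1548*I/24505)*cos(1 - 2*I/3)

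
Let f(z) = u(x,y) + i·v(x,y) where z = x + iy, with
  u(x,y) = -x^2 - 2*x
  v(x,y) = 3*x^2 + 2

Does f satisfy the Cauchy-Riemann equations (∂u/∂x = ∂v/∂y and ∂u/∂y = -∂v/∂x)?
∂u/∂x = -2*x - 2
∂v/∂y = 0
∂u/∂y = 0
∂v/∂x = 6*x
∂u/∂x ≠ ∂v/∂y and ∂u/∂y ≠ -∂v/∂x; the Cauchy-Riemann equations are not satisfied, so f is not analytic.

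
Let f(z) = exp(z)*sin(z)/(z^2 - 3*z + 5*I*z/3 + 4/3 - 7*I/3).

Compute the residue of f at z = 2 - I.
Write f(z) = P(z)/Q(z) with P(z) = exp(z)*sin(z) and Q(z) = z^2 - 3*z + 5*I*z/3 + 4/3 - 7*I/3.
The denominator factors as Q(z) = (z - 2 + I)*(z - 1 + 2*I/3), so z = 2 - I is a simple zero of Q and P is analytic there; z = 2 - I is therefore a simple pole and
  Res(f, z₀) = P(z₀)/Q'(z₀).

Q'(z) = 2*z - 3 + 5*I/3, so Q'(2 - I) = 1 - I/3.
P(2 - I) = exp(2 - I)*sin(2 - I).

Res(f, 2 - I) = (exp(2 - I)*sin(2 - I))/(1 - I/3) = (9/10 + 3*I/10)*exp(2 - I)*sin(2 - I)

Final answer: (9/10 + 3*I/10)*exp(2 - I)*sin(2 - I)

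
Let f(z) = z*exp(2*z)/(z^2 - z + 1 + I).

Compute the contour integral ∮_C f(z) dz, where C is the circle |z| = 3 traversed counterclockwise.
pi*(-2/5 + 6*I/5)*exp(2 - 2*I) + pi*(2/5 + 4*I/5)*exp(2*I)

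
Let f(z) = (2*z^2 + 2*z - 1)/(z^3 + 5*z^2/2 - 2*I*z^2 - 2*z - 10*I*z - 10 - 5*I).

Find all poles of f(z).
{-3 - I, -1 + I, 3/2 + 2*I}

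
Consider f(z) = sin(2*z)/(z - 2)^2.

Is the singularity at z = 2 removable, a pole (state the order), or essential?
Write f(z) = g(z)/(z - 2)^2 with g(z) = sin(2*z).
g is entire and g(2) = sin(4) ≠ 0, so no factor of (z - 2) cancels: the Laurent expansion of f about z = 2 starts at the power -2, i.e. lim_{z→z₀} (z - z₀)^2 f(z) = sin(4) is finite and nonzero.
So z = 2 is a pole of order 2.

Final answer: pole of order 2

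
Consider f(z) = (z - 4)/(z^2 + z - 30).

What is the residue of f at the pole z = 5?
Write f(z) = P(z)/Q(z) with P(z) = z - 4 and Q(z) = z^2 + z - 30.
The denominator factors as Q(z) = (z - 5)*(z + 6), so z = 5 is a simple zero of Q and P is analytic there; z = 5 is therefore a simple pole and
  Res(f, z₀) = P(z₀)/Q'(z₀).

Q'(z) = 2*z + 1, so Q'(5) = 11.
P(5) = 1.

Res(f, 5) = (1)/(11) = 1/11

Final answer: 1/11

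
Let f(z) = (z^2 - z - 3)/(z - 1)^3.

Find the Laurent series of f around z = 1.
-3/(z - 1)^3 + 1/(z - 1)^2 + 1/(z - 1)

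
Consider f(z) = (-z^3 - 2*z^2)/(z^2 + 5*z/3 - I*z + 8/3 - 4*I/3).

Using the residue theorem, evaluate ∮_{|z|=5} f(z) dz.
By the residue theorem, ∮_C f(z) dz = 2πi · (sum of the residues of f at the poles inside |z| = 5).

The denominator factors as (z + 2/3 - 2*I)*(z + 1 + I), so the singularities of f are simple poles at z = -2/3 + 2*I, z = -1 - I.
  |-2/3 + 2*I|² = 40/9 < 25 = 5², so this pole is inside the contour.
  |-1 - I|² = 2 < 25 = 5², so this pole is inside the contour.

With P(z) = -z^3 - 2*z^2 and Q(z) = z^2 + 5*z/3 - I*z + 8/3 - 4*I/3, each pole is simple, so Res(f, z₀) = P(z₀)/Q'(z₀) with Q'(z) = 2*z + 5/3 - I.
  Res(f, -2/3 + 2*I) = P(-2/3 + 2*I)/Q'(-2/3 + 2*I) = (-16/27 + 32*I/3)/(1/3 + 3*I) = 1288/369 + 24*I/41
  Res(f, -1 - I) = P(-1 - I)/Q'(-1 - I) = (-2 - 2*I)/(-1/3 - 3*I) = 30/41 - 24*I/41

Sum of residues inside C: 38/9
∮_C f(z) dz = 2πi · (38/9) = 76*I*pi/9

Final answer: 76*I*pi/9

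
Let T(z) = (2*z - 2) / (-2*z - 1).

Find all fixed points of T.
T(z) = z means 2*z - 2 = z*(-2*z - 1), i.e.
  -2*z^2 - 3*z + 2 = 0.
Discriminant: (-3)^2 - 4*(-2)*(2) = 25, so the roots are real.
  z = (3 ± sqrt(25))/(2*(-2))
Fixed points: {-2, 1/2}

Final answer: {-2, 1/2}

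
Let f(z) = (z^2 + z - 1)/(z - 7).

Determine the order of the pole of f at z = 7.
Factor the denominator:
  z - 7 = (z - 7)

The numerator P(z) = z^2 + z - 1 has P(7) = 55 ≠ 0, so no factor of (z - 7) cancels.
Near z = 7 we can therefore write f(z) = g(z)/(z - 7) with g analytic at 7 and g(7) ≠ 0 (g is just the numerator).

Hence z = 7 is a pole of order 1.

Final answer: 1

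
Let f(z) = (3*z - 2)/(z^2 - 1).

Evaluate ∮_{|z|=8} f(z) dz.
By the residue theorem, ∮_C f(z) dz = 2πi · (sum of the residues of f at the poles inside |z| = 8).

The denominator factors as (z - 1)*(z + 1), so the singularities of f are simple poles at z = 1, z = -1.
  |1|² = 1 < 64 = 8², so this pole is inside the contour.
  |-1|² = 1 < 64 = 8², so this pole is inside the contour.

With P(z) = 3*z - 2 and Q(z) = z^2 - 1, each pole is simple, so Res(f, z₀) = P(z₀)/Q'(z₀) with Q'(z) = 2*z.
  Res(f, 1) = P(1)/Q'(1) = (1)/(2) = 1/2
  Res(f, -1) = P(-1)/Q'(-1) = (-5)/(-2) = 5/2

Sum of residues inside C: 3
∮_C f(z) dz = 2πi · (3) = 6*I*pi

Final answer: 6*I*pi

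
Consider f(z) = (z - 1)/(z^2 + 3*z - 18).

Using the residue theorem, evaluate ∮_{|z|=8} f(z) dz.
By the residue theorem, ∮_C f(z) dz = 2πi · (sum of the residues of f at the poles inside |z| = 8).

The denominator factors as (z - 3)*(z + 6), so the singularities of f are simple poles at z = 3, z = -6.
  |3|² = 9 < 64 = 8², so this pole is inside the contour.
  |-6|² = 36 < 64 = 8², so this pole is inside the contour.

With P(z) = z - 1 and Q(z) = z^2 + 3*z - 18, each pole is simple, so Res(f, z₀) = P(z₀)/Q'(z₀) with Q'(z) = 2*z + 3.
  Res(f, 3) = P(3)/Q'(3) = (2)/(9) = 2/9
  Res(f, -6) = P(-6)/Q'(-6) = (-7)/(-9) = 7/9

Sum of residues inside C: 1
∮_C f(z) dz = 2πi · (1) = 2*I*pi

Final answer: 2*I*pi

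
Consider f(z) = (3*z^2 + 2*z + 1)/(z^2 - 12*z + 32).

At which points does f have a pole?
{4, 8}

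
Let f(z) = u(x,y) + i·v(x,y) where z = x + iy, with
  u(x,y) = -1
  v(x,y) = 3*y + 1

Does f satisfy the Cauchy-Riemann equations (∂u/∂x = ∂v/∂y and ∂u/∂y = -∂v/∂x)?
∂u/∂x = 0
∂v/∂y = 3
∂u/∂y = 0
∂v/∂x = 0
∂u/∂x ≠ ∂v/∂y; the Cauchy-Riemann equations are not satisfied, so f is not analytic.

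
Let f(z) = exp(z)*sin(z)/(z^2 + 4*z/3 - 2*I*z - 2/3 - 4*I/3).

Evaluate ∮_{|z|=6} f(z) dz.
By the residue theorem, ∮_C f(z) dz = 2πi · (sum of the residues of f at the poles inside |z| = 6).

The denominator factors as (z + 1 - I)*(z + 1/3 - I), so the singularities of f are simple poles at z = -1 + I, z = -1/3 + I.
  |-1 + I|² = 2 < 36 = 6², so this pole is inside the contour.
  |-1/3 + I|² = 10/9 < 36 = 6², so this pole is inside the contour.

With P(z) = exp(z)*sin(z) and Q(z) = z^2 + 4*z/3 - 2*I*z - 2/3 - 4*I/3, each pole is simple, so Res(f, z₀) = P(z₀)/Q'(z₀) with Q'(z) = 2*z + 4/3 - 2*I.
  Res(f, -1 + I) = P(-1 + I)/Q'(-1 + I) = (-exp(-1 + I)*sin(1 - I))/(-2/3) = 3*exp(-1 + I)*sin(1 - I)/2
  Res(f, -1/3 + I) = P(-1/3 + I)/Q'(-1/3 + I) = (-exp(-1/3 + I)*sin(1/3 - I))/(2/3) = -3*exp(-1/3 + I)*sin(1/3 - I)/2

Sum of residues inside C: -3*exp(-1/3 + I)*sin(1/3 - I)/2 + 3*exp(-1 + I)*sin(1 - I)/2
∮_C f(z) dz = 2πi · (-3*exp(-1/3 + I)*sin(1/3 - I)/2 + 3*exp(-1 + I)*sin(1 - I)/2) = -3*I*pi*exp(-1/3 + I)*sin(1/3 - I) + 3*I*pi*exp(-1 + I)*sin(1 - I)

Final answer: -3*I*pi*exp(-1/3 + I)*sin(1/3 - I) + 3*I*pi*exp(-1 + I)*sin(1 - I)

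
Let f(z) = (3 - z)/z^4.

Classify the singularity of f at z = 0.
Write f(z) = g(z)/z^4 with g(z) = 3 - z.
g is entire and g(0) = 3 ≠ 0, so no factor of (z) cancels: the Laurent expansion of f about z = 0 starts at the power -4, i.e. lim_{z→z₀} (z - z₀)^4 f(z) = 3 is finite and nonzero.
So z = 0 is a pole of order 4.

Final answer: pole of order 4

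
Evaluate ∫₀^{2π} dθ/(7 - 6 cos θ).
Call the integral J. The integrand is 2π-periodic and we integrate over a full period, so shifting θ does not change the value (θ → θ + π flips the sign of the trig term). Hence
  J = ∫₀^{2π} dθ/(7 + 6 cos θ).
Put z = e^{iθ}: then cos θ = (z + 1/z)/2, dθ = dz/(iz), and z runs once counterclockwise around |z| = 1:
  J = ∮_{|z|=1} 1/(7 + 6*(z + 1/z)/2) · dz/(iz) = (2/i) ∮_{|z|=1} dz/(6*z^2 + 14*z + 6).
The roots of 6*z^2 + 14*z + 6 are z = (-7 ± sqrt(7^2 - 6^2))/6, with sqrt(13) = sqrt(13); their product is 1, so only z₊ = -7/6 + sqrt(13)/6 lies inside the unit circle (z₋ = -7/6 - sqrt(13)/6 lies outside).
z₊ is a simple zero of q(z) = 6*z^2 + 14*z + 6, so Res(1/q, z₊) = 1/q'(z₊) with q'(z) = 12*z + 14; and q'(z₊) = 6*(z₊ - z₋) = 2*sqrt(13).
Therefore J = (2/i) · 2πi · 1/(2*sqrt(13)) = 2*pi/(sqrt(13)) = 2*sqrt(13)*pi/13

Final answer: 2*sqrt(13)*pi/13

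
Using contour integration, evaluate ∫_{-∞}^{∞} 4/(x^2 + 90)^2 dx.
sqrt(10)*pi/1350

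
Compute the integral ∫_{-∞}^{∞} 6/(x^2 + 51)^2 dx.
sqrt(51)*pi/867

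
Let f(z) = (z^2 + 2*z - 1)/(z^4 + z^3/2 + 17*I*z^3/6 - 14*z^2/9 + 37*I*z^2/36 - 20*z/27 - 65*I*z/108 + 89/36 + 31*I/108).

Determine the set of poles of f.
{-1 + I/3, -1/2 - 2*I, 1/3 - 3*I/2, 2/3 + I/3}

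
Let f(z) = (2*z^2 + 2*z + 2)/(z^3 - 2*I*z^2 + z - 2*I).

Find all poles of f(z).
The singularities of f are the zeros of the denominator. Factoring,
  z^3 - 2*I*z^2 + z - 2*I = (z - I)*(z + I)*(z - 2*I)
so the candidates are z = I, z = -I, z = 2*I.

Check the numerator P(z) = 2*z^2 + 2*z + 2 at each one:
  P(I) = 2*I ≠ 0, so z = I is a (simple) pole.
  P(-I) = -2*I ≠ 0, so z = -I is a (simple) pole.
  P(2*I) = -6 + 4*I ≠ 0, so z = 2*I is a (simple) pole.

Poles of f: {-I, I, 2*I}

Final answer: {-I, I, 2*I}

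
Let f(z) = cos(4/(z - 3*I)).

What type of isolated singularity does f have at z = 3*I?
essential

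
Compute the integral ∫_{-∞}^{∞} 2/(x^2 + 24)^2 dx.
Let f(z) = 2/(z^2 + 24)^2. The denominator has no real zeros and deg Q - deg P = 4 ≥ 2, so the integral of f over the upper semicircle |z| = R tends to 0 as R → ∞. Closing the contour in the upper half-plane,
  ∫_{-∞}^{∞} f(x) dx = 2πi · Σ Res(f, z_k)  over the poles with Im z_k > 0.

Zeros of the denominator: z^2 + 24 = 0 gives z = ±2*sqrt(6)*I.
Upper half-plane: z = 2*sqrt(6)*I (a pole of order 2).

Write f(z) = g(z)/(z - 2*sqrt(6)*I)^2 with g(z) = 2/(z + 2*sqrt(6)*I)^2. For a double pole, Res(f, z₀) = g'(z₀):
  g'(z) = -4/(z + 2*sqrt(6)*I)^3
  Res(f, 2*sqrt(6)*I) = g'(2*sqrt(6)*I) = -sqrt(6)*I/576

∫_{-∞}^{∞} f(x) dx = 2πi · (-sqrt(6)*I/576) = sqrt(6)*pi/288

Final answer: sqrt(6)*pi/288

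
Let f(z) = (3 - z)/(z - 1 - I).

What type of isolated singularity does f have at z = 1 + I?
Write f(z) = g(z)/(z - 1 - I) with g(z) = 3 - z.
g is entire and g(1 + I) = 2 - I ≠ 0, so no factor of (z - 1 - I) cancels: the Laurent expansion of f about z = 1 + I starts at the power -1, i.e. lim_{z→z₀} (z - z₀) f(z) = 2 - I is finite and nonzero.
So z = 1 + I is a pole of order 1.

Final answer: pole of order 1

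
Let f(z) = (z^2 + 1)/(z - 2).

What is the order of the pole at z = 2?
Factor the denominator:
  z - 2 = (z - 2)

The numerator P(z) = z^2 + 1 has P(2) = 5 ≠ 0, so no factor of (z - 2) cancels.
Near z = 2 we can therefore write f(z) = g(z)/(z - 2) with g analytic at 2 and g(2) ≠ 0 (g is just the numerator).

Hence z = 2 is a pole of order 1.

Final answer: 1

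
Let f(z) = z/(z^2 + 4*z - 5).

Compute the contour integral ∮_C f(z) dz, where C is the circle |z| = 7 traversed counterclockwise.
By the residue theorem, ∮_C f(z) dz = 2πi · (sum of the residues of f at the poles inside |z| = 7).

The denominator factors as (z + 5)*(z - 1), so the singularities of f are simple poles at z = -5, z = 1.
  |-5|² = 25 < 49 = 7², so this pole is inside the contour.
  |1|² = 1 < 49 = 7², so this pole is inside the contour.

With P(z) = z and Q(z) = z^2 + 4*z - 5, each pole is simple, so Res(f, z₀) = P(z₀)/Q'(z₀) with Q'(z) = 2*z + 4.
  Res(f, -5) = P(-5)/Q'(-5) = (-5)/(-6) = 5/6
  Res(f, 1) = P(1)/Q'(1) = (1)/(6) = 1/6

Sum of residues inside C: 1
∮_C f(z) dz = 2πi · (1) = 2*I*pi

Final answer: 2*I*pi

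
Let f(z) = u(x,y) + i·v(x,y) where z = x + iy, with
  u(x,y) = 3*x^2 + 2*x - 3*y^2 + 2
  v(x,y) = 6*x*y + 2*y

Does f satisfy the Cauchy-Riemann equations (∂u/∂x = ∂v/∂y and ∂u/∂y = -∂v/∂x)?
∂u/∂x = 6*x + 2
∂v/∂y = 6*x + 2
∂u/∂y = -6*y
∂v/∂x = 6*y
∂u/∂x = ∂v/∂y and ∂u/∂y = -∂v/∂x hold identically; f is analytic.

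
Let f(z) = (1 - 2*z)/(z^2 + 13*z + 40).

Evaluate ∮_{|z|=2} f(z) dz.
0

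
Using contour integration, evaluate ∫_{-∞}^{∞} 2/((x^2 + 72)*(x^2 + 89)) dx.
Let f(z) = 2/((z^2 + 72)*(z^2 + 89)). The denominator has no real zeros and deg Q - deg P = 4 ≥ 2, so the integral of f over the upper semicircle |z| = R tends to 0 as R → ∞. Closing the contour in the upper half-plane,
  ∫_{-∞}^{∞} f(x) dx = 2πi · Σ Res(f, z_k)  over the poles with Im z_k > 0.

Zeros of the denominator: z^2 + 72 = 0 gives z = ±6*sqrt(2)*I; z^2 + 89 = 0 gives z = ±sqrt(89)*I.
Upper half-plane: z = 6*sqrt(2)*I, z = sqrt(89)*I (simple).

Each pole is a simple zero of Q(z) = z^4 + 161*z^2 + 6408, so Res(f, z₀) = P(z₀)/Q'(z₀) with P(z) = 2, Q'(z) = 4*z^3 + 322*z:
  Res(f, 6*sqrt(2)*I) = (2)/(204*sqrt(2)*I) = -sqrt(2)*I/204
  Res(f, sqrt(89)*I) = (2)/(-34*sqrt(89)*I) = sqrt(89)*I/1513

Sum of residues: I*(-sqrt(2)/204 + sqrt(89)/1513)
∫_{-∞}^{∞} f(x) dx = 2πi · (I*(-sqrt(2)/204 + sqrt(89)/1513)) = pi*(-12*sqrt(89) + 89*sqrt(2))/9078

Final answer: pi*(-12*sqrt(89) + 89*sqrt(2))/9078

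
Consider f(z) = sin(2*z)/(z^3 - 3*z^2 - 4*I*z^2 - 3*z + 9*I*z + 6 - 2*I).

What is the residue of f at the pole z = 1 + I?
Write f(z) = P(z)/Q(z) with P(z) = sin(2*z) and Q(z) = z^3 - 3*z^2 - 4*I*z^2 - 3*z + 9*I*z + 6 - 2*I.
The denominator factors as Q(z) = (z - 1 - I)*(z - 2*I)*(z - 2 - I), so z = 1 + I is a simple zero of Q and P is analytic there; z = 1 + I is therefore a simple pole and
  Res(f, z₀) = P(z₀)/Q'(z₀).

Q'(z) = 3*z^2 - 6*z - 8*I*z - 3 + 9*I, so Q'(1 + I) = -1 + I.
P(1 + I) = sin(2 + 2*I).

Res(f, 1 + I) = (sin(2 + 2*I))/(-1 + I) = (-1/2 - I/2)*sin(2 + 2*I)

Final answer: (-1/2 - I/2)*sin(2 + 2*I)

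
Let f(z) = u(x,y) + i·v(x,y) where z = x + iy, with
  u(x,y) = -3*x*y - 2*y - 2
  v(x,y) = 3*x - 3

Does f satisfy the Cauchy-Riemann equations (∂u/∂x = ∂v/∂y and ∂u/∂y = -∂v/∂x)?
∂u/∂x = -3*y
∂v/∂y = 0
∂u/∂y = -3*x - 2
∂v/∂x = 3
∂u/∂x ≠ ∂v/∂y and ∂u/∂y ≠ -∂v/∂x; the Cauchy-Riemann equations are not satisfied, so f is not analytic.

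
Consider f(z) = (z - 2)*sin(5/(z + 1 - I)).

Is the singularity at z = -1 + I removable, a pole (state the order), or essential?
essential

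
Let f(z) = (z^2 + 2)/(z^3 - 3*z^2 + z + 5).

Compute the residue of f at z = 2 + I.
7/20 - 19*I/20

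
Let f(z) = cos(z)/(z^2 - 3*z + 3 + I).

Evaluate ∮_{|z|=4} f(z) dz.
pi*(4/5 - 2*I/5)*cos(1 + I) + pi*(-4/5 + 2*I/5)*cos(2 - I)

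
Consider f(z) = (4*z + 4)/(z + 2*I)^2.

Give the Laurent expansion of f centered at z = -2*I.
Put w = z - (-2*I), i.e. z = w - 2*I. The denominator is w^2, so it suffices to rewrite the numerator in powers of w.

P(z) = 4*z + 4
P(w - 2*I) = 4 - 8*I + 4*w

Dividing each term by w^2:
  f = (4 - 8*I)/w^2 + 4/w

Substituting back w = z + 2*I:
  f(z) = (4 - 8*I)/(z + 2*I)^2 + 4/(z + 2*I)

The series is finite because the numerator is a polynomial; the negative powers form the principal part, and the coefficient of 1/(z + 2*I) gives Res(f, -2*I) = 4.

Final answer: (4 - 8*I)/(z + 2*I)^2 + 4/(z + 2*I)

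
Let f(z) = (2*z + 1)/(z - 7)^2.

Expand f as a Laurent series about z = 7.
15/(z - 7)^2 + 2/(z - 7)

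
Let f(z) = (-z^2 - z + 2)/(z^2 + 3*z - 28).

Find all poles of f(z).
The singularities of f are the zeros of the denominator. Factoring,
  z^2 + 3*z - 28 = (z - 4)*(z + 7)
so the candidates are z = 4, z = -7.

Check the numerator P(z) = -z^2 - z + 2 at each one:
  P(4) = -18 ≠ 0, so z = 4 is a (simple) pole.
  P(-7) = -40 ≠ 0, so z = -7 is a (simple) pole.

Poles of f: {-7, 4}

Final answer: {-7, 4}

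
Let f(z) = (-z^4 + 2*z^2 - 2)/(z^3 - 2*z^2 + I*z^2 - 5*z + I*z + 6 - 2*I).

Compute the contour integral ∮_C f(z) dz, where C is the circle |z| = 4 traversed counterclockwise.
By the residue theorem, ∮_C f(z) dz = 2πi · (sum of the residues of f at the poles inside |z| = 4).

The denominator factors as (z + 2)*(z - 1)*(z - 3 + I), so the singularities of f are simple poles at z = -2, z = 1, z = 3 - I.
  |-2|² = 4 < 16 = 4², so this pole is inside the contour.
  |1|² = 1 < 16 = 4², so this pole is inside the contour.
  |3 - I|² = 10 < 16 = 4², so this pole is inside the contour.

With P(z) = -z^4 + 2*z^2 - 2 and Q(z) = z^3 - 2*z^2 + I*z^2 - 5*z + I*z + 6 - 2*I, each pole is simple, so Res(f, z₀) = P(z₀)/Q'(z₀) with Q'(z) = 3*z^2 - 4*z + 2*I*z - 5 + I.
  Res(f, -2) = P(-2)/Q'(-2) = (-10)/(15 - 3*I) = -25/39 - 5*I/39
  Res(f, 1) = P(1)/Q'(1) = (-1)/(-6 + 3*I) = 2/15 + I/15
  Res(f, 3 - I) = P(3 - I)/Q'(3 - I) = (-14 + 84*I)/(9 - 7*I) = -357/65 + 329*I/65

Sum of residues inside C: -6 + 5*I
∮_C f(z) dz = 2πi · (-6 + 5*I) = pi*(-10 - 12*I)

Final answer: pi*(-10 - 12*I)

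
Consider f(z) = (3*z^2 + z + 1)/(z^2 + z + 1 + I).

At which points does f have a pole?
The singularities of f are the zeros of the denominator. Factoring,
  z^2 + z + 1 + I = (z + I)*(z + 1 - I)
so the candidates are z = -I, z = -1 + I.

Check the numerator P(z) = 3*z^2 + z + 1 at each one:
  P(-I) = -2 - I ≠ 0, so z = -I is a (simple) pole.
  P(-1 + I) = -5*I ≠ 0, so z = -1 + I is a (simple) pole.

Poles of f: {-1 + I, -I}

Final answer: {-1 + I, -I}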